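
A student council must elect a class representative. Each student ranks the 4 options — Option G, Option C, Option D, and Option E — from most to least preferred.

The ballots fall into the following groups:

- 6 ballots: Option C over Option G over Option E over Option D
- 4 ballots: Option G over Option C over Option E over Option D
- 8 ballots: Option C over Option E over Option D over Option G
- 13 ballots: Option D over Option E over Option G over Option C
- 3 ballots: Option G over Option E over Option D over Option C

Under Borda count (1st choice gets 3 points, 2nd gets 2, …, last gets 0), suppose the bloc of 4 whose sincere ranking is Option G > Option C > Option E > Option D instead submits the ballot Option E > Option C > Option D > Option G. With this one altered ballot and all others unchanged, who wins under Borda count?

Borda totals with the altered ballot: Option G 34, Option C 50, Option D 54, Option E 66.
The winner is unchanged: still Option E.

Option E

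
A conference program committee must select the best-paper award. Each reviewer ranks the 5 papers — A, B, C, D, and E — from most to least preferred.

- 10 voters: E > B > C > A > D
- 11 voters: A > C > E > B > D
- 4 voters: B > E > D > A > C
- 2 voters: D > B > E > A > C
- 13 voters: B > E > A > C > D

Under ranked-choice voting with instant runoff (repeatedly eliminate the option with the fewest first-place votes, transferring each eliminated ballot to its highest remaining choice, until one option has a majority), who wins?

Round 1: B 17, A 11, E 10, D 2, C 0. C has the fewest and is eliminated.
Round 2: B 17, A 11, E 10, D 2. D has the fewest and is eliminated.
Round 3: B 19, A 11, E 10. E has the fewest and is eliminated.
Round 4: B 29, A 11. B has a majority.

B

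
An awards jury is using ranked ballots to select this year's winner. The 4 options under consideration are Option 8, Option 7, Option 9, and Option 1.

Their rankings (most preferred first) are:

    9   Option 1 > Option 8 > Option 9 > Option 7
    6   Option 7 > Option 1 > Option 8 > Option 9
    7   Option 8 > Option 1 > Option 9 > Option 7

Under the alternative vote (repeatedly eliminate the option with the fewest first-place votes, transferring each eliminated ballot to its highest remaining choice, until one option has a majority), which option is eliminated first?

Round 1: Option 1 9, Option 8 7, Option 7 6, Option 9 0. Option 9 has the fewest and is eliminated.
Round 2: Option 1 9, Option 8 7, Option 7 6. Option 7 has the fewest and is eliminated.
Round 3: Option 1 15, Option 8 7. Option 1 has a majority.

Option 9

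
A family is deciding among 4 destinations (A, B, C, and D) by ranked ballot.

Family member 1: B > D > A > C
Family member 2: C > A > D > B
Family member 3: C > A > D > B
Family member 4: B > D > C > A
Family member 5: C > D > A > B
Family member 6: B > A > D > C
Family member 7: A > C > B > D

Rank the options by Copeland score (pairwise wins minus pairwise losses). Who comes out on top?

Pairwise results:
  A vs B: A wins 4–3.
  A vs C: C wins 4–3.
  A vs D: A wins 4–3.
  B vs C: C wins 4–3.
  B vs D: B wins 4–3.
  C vs D: C wins 4–3.
Copeland scores (wins − losses):
  A: 2 − 1 = 1
  B: 1 − 2 = -1
  C: 3 − 0 = 3
  D: 0 − 3 = -3
C has the best Copeland score.

C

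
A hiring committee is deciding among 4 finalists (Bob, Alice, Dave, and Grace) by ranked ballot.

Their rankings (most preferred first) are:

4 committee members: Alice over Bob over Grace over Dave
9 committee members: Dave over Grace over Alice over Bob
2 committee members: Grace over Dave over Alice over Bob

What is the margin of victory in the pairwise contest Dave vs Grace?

Ballots ranking Dave above Grace: 9.
Ballots ranking Grace above Dave: 4+2 = 6.
Dave wins 9–6, a margin of 3.

3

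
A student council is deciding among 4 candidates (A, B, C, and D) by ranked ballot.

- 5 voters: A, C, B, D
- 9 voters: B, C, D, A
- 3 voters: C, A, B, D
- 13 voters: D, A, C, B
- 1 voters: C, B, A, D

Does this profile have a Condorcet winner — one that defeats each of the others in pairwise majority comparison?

No

Head-to-head results (31 voters total):
A vs B: A wins 21–10.
A vs C: A wins 18–13.
A vs D: D wins 22–9.
B vs C: C wins 22–9.
B vs D: B wins 18–13.
C vs D: C wins 18–13.
No candidate beats all others: A beats B beats D beats A, a majority cycle.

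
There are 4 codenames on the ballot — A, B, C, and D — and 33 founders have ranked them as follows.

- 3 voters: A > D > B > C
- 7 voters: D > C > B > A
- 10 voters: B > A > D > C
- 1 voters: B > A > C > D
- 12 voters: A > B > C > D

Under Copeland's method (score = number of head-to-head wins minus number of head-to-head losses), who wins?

Pairwise results:
  A vs B: B wins 18–15.
  A vs C: A wins 26–7.
  A vs D: A wins 26–7.
  B vs C: B wins 26–7.
  B vs D: B wins 23–10.
  C vs D: D wins 20–13.
Copeland scores (wins − losses):
  A: 2 − 1 = 1
  B: 3 − 0 = 3
  C: 0 − 3 = -3
  D: 1 − 2 = -1
B has the best Copeland score.

B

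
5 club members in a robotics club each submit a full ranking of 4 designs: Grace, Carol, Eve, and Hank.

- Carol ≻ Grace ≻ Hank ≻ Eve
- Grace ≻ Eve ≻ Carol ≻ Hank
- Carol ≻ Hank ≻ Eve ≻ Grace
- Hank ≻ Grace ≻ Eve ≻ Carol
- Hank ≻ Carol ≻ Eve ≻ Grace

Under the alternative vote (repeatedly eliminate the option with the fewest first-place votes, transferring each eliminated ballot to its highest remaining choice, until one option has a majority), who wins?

Carol

Round 1: Carol 2, Hank 2, Grace 1, Eve 0. Eve has the fewest and is eliminated.
Round 2: Carol 2, Hank 2, Grace 1. Grace has the fewest and is eliminated.
Round 3: Carol 3, Hank 2. Carol has a majority.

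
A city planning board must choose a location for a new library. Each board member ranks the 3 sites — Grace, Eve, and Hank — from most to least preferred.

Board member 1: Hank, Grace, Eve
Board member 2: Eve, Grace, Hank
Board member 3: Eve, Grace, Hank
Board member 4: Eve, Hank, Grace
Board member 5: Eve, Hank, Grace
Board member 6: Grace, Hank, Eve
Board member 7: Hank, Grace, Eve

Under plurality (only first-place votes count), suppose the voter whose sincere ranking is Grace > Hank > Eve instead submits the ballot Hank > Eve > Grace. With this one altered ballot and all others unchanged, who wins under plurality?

Eve

First-place totals with the altered ballot: Grace 0, Eve 4, Hank 3.
The winner is unchanged: still Eve.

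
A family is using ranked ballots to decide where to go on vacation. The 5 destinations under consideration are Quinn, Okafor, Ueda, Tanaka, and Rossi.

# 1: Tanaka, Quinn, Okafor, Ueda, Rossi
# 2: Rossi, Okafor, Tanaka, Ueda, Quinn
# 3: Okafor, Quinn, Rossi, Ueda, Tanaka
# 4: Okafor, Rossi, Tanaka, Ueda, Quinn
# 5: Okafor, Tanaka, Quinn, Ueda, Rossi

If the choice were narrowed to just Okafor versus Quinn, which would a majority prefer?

Ballots ranking Okafor above Quinn: 4.
Ballots ranking Quinn above Okafor: 1.
Okafor wins the head-to-head, 4–1.

Okafor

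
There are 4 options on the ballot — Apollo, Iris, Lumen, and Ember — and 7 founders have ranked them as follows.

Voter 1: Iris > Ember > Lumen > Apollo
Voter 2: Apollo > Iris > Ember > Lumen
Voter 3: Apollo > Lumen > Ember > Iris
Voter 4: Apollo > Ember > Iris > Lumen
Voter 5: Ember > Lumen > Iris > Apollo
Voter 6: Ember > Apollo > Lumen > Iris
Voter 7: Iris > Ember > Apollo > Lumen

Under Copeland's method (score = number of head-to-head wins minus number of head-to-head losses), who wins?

Ember

Pairwise results:
  Apollo vs Iris: Apollo wins 4–3.
  Apollo vs Lumen: Apollo wins 5–2.
  Apollo vs Ember: Ember wins 4–3.
  Iris vs Lumen: Iris wins 4–3.
  Iris vs Ember: Ember wins 4–3.
  Lumen vs Ember: Ember wins 6–1.
Copeland scores (wins − losses):
  Apollo: 2 − 1 = 1
  Iris: 1 − 2 = -1
  Lumen: 0 − 3 = -3
  Ember: 3 − 0 = 3
Ember has the best Copeland score.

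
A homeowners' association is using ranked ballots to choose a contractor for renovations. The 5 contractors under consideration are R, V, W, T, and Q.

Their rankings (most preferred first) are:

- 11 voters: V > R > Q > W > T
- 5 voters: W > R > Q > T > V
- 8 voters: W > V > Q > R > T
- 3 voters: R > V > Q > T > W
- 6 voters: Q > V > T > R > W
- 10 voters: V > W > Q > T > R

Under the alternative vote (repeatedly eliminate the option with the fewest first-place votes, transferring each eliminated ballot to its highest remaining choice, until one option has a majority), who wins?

Round 1: V 21, W 13, Q 6, R 3, T 0. T has the fewest and is eliminated.
Round 2: V 21, W 13, Q 6, R 3. R has the fewest and is eliminated.
Round 3: V 24, W 13, Q 6. V has a majority.

V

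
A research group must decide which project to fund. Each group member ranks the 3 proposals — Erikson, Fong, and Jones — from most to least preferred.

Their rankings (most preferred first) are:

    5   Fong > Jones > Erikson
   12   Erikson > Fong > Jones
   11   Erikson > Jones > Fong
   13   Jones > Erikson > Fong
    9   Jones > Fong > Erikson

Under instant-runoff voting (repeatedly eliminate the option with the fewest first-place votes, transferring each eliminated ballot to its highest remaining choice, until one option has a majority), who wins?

Round 1: Erikson 23, Jones 22, Fong 5. Fong has the fewest and is eliminated.
Round 2: Jones 27, Erikson 23. Jones has a majority.

Jones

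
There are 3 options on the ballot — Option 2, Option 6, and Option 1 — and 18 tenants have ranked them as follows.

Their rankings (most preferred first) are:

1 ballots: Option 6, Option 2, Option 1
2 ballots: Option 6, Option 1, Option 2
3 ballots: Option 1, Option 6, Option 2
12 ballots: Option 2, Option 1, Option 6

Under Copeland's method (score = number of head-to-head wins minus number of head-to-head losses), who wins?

Pairwise results:
  Option 2 vs Option 6: Option 2 wins 12–6.
  Option 2 vs Option 1: Option 2 wins 13–5.
  Option 6 vs Option 1: Option 1 wins 15–3.
Copeland scores (wins − losses):
  Option 2: 2 − 0 = 2
  Option 6: 0 − 2 = -2
  Option 1: 1 − 1 = 0
Option 2 has the best Copeland score.

Option 2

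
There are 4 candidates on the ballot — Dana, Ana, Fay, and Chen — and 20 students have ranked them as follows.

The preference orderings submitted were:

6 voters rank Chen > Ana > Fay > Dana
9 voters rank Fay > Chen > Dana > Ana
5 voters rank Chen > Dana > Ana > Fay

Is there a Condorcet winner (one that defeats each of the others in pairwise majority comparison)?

Head-to-head results (20 voters total):
Dana vs Ana: Dana wins 14–6.
Dana vs Fay: Fay wins 15–5.
Dana vs Chen: Chen wins 20–0.
Ana vs Fay: Ana wins 11–9.
Ana vs Chen: Chen wins 20–0.
Fay vs Chen: Chen wins 11–9.
Chen beats each rival — Dana (20–0), Ana (20–0), Fay (11–9) — so Chen is the Condorcet winner.

Yes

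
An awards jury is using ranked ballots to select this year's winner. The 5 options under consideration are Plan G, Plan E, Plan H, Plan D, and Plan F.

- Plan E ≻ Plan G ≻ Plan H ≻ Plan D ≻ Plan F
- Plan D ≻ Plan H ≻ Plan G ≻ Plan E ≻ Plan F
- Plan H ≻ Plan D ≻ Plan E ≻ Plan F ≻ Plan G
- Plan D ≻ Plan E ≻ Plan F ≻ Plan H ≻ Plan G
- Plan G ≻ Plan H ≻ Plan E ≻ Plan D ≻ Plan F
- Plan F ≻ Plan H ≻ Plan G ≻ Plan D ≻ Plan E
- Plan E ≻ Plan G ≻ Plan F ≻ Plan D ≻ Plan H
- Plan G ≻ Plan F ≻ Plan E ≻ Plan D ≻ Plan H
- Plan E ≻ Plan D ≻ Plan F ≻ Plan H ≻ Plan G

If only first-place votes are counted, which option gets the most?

First-place vote totals:
  Plan G: 2
  Plan E: 3
  Plan H: 1
  Plan D: 2
  Plan F: 1
Plan E has the most first-place votes.

Plan E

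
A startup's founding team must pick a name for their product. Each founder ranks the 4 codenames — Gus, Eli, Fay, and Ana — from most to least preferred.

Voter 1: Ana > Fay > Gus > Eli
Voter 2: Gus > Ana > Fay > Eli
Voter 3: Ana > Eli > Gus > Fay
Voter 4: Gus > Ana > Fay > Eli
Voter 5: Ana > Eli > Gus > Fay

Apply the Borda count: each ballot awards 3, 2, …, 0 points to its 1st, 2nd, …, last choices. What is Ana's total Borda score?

13

Borda scores:
  Gus: 1 + 3 + 1 + 3 + 1 = 9
  Eli: 0 + 0 + 2 + 0 + 2 = 4
  Fay: 2 + 1 + 0 + 1 + 0 = 4
  Ana: 3 + 2 + 3 + 2 + 3 = 13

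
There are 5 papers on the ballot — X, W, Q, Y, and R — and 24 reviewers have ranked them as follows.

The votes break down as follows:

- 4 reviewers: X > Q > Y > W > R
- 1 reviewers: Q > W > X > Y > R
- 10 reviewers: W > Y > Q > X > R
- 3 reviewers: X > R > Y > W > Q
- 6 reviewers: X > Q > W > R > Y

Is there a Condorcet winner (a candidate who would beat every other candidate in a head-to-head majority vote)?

Yes

Head-to-head results (24 voters total):
X vs W: X wins 13–11.
X vs Q: X wins 13–11.
X vs Y: X wins 14–10.
X vs R: X wins 24–0.
W vs Q: W wins 13–11.
W vs Y: W wins 17–7.
W vs R: W wins 21–3.
Q vs Y: Y wins 13–11.
Q vs R: Q wins 21–3.
Y vs R: Y wins 15–9.
X beats each rival — W (13–11), Q (13–11), Y (14–10), R (24–0) — so X is the Condorcet winner.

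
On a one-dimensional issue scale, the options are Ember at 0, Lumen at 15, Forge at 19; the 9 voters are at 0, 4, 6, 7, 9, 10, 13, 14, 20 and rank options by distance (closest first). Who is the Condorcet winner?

Lumen

With single-peaked preferences on a line, the Condorcet winner is the candidate closest to the median voter.
The median voter (position 9) is closest to Lumen at 15.
Check: Lumen vs Forge — voters closer to Lumen: 8 of 9.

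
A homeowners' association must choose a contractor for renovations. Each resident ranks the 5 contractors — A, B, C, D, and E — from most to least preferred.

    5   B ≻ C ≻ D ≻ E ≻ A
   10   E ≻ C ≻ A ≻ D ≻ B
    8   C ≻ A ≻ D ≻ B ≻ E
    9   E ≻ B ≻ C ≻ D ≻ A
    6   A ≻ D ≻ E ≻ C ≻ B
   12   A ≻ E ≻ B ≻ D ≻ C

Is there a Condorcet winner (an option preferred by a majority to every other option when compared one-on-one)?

No

Head-to-head results (50 voters total):
A vs B: A wins 36–14.
A vs C: C wins 32–18.
A vs D: A wins 36–14.
A vs E: A wins 26–24.
B vs C: B wins 26–24.
B vs D: B wins 26–24.
B vs E: E wins 37–13.
C vs D: C wins 32–18.
C vs E: E wins 37–13.
D vs E: E wins 31–19.
No candidate beats all others: A beats B beats C beats A, a majority cycle.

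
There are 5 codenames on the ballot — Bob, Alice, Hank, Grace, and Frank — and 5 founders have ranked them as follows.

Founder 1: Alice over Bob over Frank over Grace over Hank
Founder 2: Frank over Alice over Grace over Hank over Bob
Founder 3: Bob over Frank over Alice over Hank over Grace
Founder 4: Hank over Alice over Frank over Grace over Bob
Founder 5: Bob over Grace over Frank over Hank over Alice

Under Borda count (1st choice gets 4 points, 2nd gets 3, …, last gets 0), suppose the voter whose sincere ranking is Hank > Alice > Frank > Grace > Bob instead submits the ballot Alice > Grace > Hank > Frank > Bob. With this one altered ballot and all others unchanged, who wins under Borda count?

Borda totals with the altered ballot: Bob 11, Alice 13, Hank 5, Grace 9, Frank 12.
The switch changes the winner from Frank to Alice.

Alice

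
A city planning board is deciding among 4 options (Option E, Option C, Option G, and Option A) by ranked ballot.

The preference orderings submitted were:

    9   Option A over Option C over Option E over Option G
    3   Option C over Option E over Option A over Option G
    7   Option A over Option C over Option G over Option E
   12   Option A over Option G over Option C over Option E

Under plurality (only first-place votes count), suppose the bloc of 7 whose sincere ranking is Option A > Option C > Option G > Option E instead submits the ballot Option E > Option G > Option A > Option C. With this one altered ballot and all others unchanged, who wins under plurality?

Option A

First-place totals with the altered ballot: Option E 7, Option C 3, Option G 0, Option A 21.
The winner is unchanged: still Option A.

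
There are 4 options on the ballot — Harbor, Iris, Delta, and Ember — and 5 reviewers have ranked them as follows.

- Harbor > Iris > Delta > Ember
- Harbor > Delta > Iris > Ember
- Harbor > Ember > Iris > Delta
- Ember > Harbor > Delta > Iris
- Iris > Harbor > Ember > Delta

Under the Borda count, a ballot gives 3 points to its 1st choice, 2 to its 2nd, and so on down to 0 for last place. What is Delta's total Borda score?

Borda scores:
  Harbor: 3 + 3 + 3 + 2 + 2 = 13
  Iris: 2 + 1 + 1 + 0 + 3 = 7
  Delta: 1 + 2 + 0 + 1 + 0 = 4
  Ember: 0 + 0 + 2 + 3 + 1 = 6

4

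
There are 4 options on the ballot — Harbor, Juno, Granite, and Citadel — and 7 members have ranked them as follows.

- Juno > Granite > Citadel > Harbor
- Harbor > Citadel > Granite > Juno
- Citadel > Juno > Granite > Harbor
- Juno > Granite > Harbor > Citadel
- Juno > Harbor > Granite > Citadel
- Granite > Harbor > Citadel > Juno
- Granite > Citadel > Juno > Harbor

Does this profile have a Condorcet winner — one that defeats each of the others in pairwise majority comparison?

Head-to-head results (7 voters total):
Harbor vs Juno: Juno wins 5–2.
Harbor vs Granite: Granite wins 5–2.
Harbor vs Citadel: Harbor wins 4–3.
Juno vs Granite: Juno wins 4–3.
Juno vs Citadel: Citadel wins 4–3.
Granite vs Citadel: Granite wins 5–2.
No candidate beats all others: Harbor beats Citadel beats Juno beats Harbor, a majority cycle.

No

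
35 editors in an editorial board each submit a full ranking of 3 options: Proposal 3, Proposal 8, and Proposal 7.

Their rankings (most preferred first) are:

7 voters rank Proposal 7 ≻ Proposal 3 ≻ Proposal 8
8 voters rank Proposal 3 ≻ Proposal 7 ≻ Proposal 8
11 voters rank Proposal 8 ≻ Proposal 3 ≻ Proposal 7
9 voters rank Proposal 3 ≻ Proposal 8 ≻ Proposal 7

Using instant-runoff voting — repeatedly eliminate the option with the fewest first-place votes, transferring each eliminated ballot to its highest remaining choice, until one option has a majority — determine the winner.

Proposal 3

Round 1: Proposal 3 17, Proposal 8 11, Proposal 7 7. Proposal 7 has the fewest and is eliminated.
Round 2: Proposal 3 24, Proposal 8 11. Proposal 3 has a majority.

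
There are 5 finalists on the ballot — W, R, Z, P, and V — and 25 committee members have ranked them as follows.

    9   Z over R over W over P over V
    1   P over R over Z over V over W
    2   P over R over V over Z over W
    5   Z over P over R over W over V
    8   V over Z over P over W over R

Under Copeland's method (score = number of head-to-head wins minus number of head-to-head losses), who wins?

Pairwise results:
  W vs R: R wins 17–8.
  W vs Z: Z wins 25–0.
  W vs P: P wins 16–9.
  W vs V: W wins 14–11.
  R vs Z: Z wins 22–3.
  R vs P: P wins 16–9.
  R vs V: R wins 17–8.
  Z vs P: Z wins 22–3.
  Z vs V: Z wins 15–10.
  P vs V: P wins 17–8.
Copeland scores (wins − losses):
  W: 1 − 3 = -2
  R: 2 − 2 = 0
  Z: 4 − 0 = 4
  P: 3 − 1 = 2
  V: 0 − 4 = -4
Z has the best Copeland score.

Z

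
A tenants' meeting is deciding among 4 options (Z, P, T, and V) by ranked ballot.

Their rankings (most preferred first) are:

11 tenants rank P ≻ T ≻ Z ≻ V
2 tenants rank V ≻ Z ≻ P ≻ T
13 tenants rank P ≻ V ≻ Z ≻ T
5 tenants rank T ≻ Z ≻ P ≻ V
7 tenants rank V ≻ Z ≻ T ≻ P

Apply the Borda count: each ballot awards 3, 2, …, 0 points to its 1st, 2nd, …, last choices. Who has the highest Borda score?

P

Borda scores:
  Z: 11·1 + 2·2 + 13·1 + 5·2 + 7·2 = 52
  P: 11·3 + 2·1 + 13·3 + 5·1 + 7·0 = 79
  T: 11·2 + 2·0 + 13·0 + 5·3 + 7·1 = 44
  V: 11·0 + 2·3 + 13·2 + 5·0 + 7·3 = 53
P has the highest total.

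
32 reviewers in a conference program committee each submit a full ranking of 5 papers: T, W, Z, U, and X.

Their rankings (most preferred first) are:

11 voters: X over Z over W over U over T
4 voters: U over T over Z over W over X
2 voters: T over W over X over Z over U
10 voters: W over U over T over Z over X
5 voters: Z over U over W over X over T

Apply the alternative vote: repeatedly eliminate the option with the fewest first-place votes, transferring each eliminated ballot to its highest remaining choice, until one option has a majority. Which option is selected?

Round 1: X 11, W 10, Z 5, U 4, T 2. T has the fewest and is eliminated.
Round 2: W 12, X 11, Z 5, U 4. U has the fewest and is eliminated.
Round 3: W 12, X 11, Z 9. Z has the fewest and is eliminated.
Round 4: W 21, X 11. W has a majority.

W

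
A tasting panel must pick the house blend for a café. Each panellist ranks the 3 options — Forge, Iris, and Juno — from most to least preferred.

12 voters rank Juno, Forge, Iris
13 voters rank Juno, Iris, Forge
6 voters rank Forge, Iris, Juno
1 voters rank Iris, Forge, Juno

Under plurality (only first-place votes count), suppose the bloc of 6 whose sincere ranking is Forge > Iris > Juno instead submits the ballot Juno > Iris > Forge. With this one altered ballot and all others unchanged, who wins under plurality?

First-place totals with the altered ballot: Forge 0, Iris 1, Juno 31.
The winner is unchanged: still Juno.

Juno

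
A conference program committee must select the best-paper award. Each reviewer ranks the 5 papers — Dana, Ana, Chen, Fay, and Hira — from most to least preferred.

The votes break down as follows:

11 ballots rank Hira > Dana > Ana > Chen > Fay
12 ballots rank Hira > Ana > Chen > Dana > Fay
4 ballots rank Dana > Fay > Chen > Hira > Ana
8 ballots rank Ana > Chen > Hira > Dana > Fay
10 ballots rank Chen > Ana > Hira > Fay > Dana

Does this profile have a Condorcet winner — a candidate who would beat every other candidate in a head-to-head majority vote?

Yes

Head-to-head results (45 voters total):
Dana vs Ana: Ana wins 30–15.
Dana vs Chen: Chen wins 30–15.
Dana vs Fay: Dana wins 35–10.
Dana vs Hira: Hira wins 41–4.
Ana vs Chen: Ana wins 31–14.
Ana vs Fay: Ana wins 41–4.
Ana vs Hira: Hira wins 27–18.
Chen vs Fay: Chen wins 41–4.
Chen vs Hira: Hira wins 23–22.
Fay vs Hira: Hira wins 41–4.
Hira beats each rival — Dana (41–4), Ana (27–18), Chen (23–22), Fay (41–4) — so Hira is the Condorcet winner.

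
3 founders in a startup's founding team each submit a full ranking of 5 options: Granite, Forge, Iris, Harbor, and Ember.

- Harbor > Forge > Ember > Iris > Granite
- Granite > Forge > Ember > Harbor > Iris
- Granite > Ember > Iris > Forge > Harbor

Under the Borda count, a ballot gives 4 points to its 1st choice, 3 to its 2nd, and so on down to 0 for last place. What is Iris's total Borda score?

Borda scores:
  Granite: 0 + 4 + 4 = 8
  Forge: 3 + 3 + 1 = 7
  Iris: 1 + 0 + 2 = 3
  Harbor: 4 + 1 + 0 = 5
  Ember: 2 + 2 + 3 = 7

3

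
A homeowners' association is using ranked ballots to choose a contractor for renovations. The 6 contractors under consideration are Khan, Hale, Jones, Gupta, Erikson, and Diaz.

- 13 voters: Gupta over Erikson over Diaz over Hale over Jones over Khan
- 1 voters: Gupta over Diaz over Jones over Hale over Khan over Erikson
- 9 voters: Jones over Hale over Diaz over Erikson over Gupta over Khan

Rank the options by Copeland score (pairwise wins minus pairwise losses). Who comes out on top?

Gupta

Pairwise results:
  Khan vs Hale: Hale wins 23–0.
  Khan vs Jones: Jones wins 23–0.
  Khan vs Gupta: Gupta wins 23–0.
  Khan vs Erikson: Erikson wins 22–1.
  Khan vs Diaz: Diaz wins 23–0.
  Hale vs Jones: Hale wins 13–10.
  Hale vs Gupta: Gupta wins 14–9.
  Hale vs Erikson: Erikson wins 13–10.
  Hale vs Diaz: Diaz wins 14–9.
  Jones vs Gupta: Gupta wins 14–9.
  Jones vs Erikson: Erikson wins 13–10.
  Jones vs Diaz: Diaz wins 14–9.
  Gupta vs Erikson: Gupta wins 14–9.
  Gupta vs Diaz: Gupta wins 14–9.
  Erikson vs Diaz: Erikson wins 13–10.
Copeland scores (wins − losses):
  Khan: 0 − 5 = -5
  Hale: 2 − 3 = -1
  Jones: 1 − 4 = -3
  Gupta: 5 − 0 = 5
  Erikson: 4 − 1 = 3
  Diaz: 3 − 2 = 1
Gupta has the best Copeland score.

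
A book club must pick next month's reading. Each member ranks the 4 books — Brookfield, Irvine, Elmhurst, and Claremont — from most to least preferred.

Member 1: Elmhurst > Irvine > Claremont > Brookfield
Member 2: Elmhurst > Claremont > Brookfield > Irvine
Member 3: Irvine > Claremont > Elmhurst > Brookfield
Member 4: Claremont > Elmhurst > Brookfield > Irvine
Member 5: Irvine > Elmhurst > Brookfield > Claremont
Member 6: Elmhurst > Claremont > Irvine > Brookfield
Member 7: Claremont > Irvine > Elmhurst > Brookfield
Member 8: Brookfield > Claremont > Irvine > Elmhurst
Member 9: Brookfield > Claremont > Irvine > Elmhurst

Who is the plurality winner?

Elmhurst

First-place vote totals:
  Brookfield: 2
  Irvine: 2
  Elmhurst: 3
  Claremont: 2
Elmhurst has the most first-place votes.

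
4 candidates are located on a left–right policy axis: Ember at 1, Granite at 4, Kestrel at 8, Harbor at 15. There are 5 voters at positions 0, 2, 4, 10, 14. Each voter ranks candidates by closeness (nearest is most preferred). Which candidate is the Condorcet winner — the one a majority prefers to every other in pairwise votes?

With single-peaked preferences on a line, the Condorcet winner is the candidate closest to the median voter.
The median voter (position 4) is closest to Granite at 4.
Check: Granite vs Ember — voters closer to Granite: 3 of 5.

Granite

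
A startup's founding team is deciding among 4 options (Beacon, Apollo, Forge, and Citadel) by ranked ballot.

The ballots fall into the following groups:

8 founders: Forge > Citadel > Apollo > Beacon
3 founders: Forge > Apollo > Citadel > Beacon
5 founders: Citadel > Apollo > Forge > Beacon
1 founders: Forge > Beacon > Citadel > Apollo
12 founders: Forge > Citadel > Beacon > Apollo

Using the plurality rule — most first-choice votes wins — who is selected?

Forge

First-place vote totals:
  Beacon: 0
  Apollo: 0
  Forge: 24
  Citadel: 5
Forge has the most first-place votes.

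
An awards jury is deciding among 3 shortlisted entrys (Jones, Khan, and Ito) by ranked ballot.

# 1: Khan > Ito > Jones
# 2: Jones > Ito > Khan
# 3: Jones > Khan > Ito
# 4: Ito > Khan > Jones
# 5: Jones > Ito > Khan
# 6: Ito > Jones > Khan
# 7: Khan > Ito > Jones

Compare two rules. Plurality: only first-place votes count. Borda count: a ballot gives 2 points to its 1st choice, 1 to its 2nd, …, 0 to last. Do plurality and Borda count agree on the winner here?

Plurality first-place counts: Jones 3, Khan 2, Ito 2 → Jones.
Borda totals: Jones 7, Khan 6, Ito 8 → Ito.
The two rules disagree: plurality picks Jones, Borda picks Ito.

No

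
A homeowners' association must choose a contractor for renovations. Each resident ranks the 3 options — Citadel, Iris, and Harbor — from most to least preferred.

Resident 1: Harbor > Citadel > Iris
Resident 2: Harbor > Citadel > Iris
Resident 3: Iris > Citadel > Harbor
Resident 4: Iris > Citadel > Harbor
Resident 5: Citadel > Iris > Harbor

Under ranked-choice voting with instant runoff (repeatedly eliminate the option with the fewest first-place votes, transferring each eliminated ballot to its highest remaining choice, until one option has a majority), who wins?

Iris

Round 1: Iris 2, Harbor 2, Citadel 1. Citadel has the fewest and is eliminated.
Round 2: Iris 3, Harbor 2. Iris has a majority.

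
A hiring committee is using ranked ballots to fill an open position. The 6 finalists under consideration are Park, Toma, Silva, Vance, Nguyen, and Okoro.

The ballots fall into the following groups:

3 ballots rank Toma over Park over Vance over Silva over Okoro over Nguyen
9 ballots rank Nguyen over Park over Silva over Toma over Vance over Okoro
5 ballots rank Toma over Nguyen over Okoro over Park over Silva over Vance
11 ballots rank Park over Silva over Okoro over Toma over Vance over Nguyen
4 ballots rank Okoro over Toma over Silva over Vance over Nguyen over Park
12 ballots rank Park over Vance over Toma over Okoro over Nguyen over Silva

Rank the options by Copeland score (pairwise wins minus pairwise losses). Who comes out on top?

Park

Pairwise results:
  Park vs Toma: Park wins 32–12.
  Park vs Silva: Park wins 40–4.
  Park vs Vance: Park wins 40–4.
  Park vs Nguyen: Park wins 26–18.
  Park vs Okoro: Park wins 35–9.
  Toma vs Silva: Toma wins 24–20.
  Toma vs Vance: Toma wins 32–12.
  Toma vs Nguyen: Toma wins 35–9.
  Toma vs Okoro: Toma wins 29–15.
  Silva vs Vance: Silva wins 29–15.
  Silva vs Nguyen: Nguyen wins 26–18.
  Silva vs Okoro: Silva wins 23–21.
  Vance vs Nguyen: Vance wins 30–14.
  Vance vs Okoro: Vance wins 24–20.
  Nguyen vs Okoro: Okoro wins 30–14.
Copeland scores (wins − losses):
  Park: 5 − 0 = 5
  Toma: 4 − 1 = 3
  Silva: 2 − 3 = -1
  Vance: 2 − 3 = -1
  Nguyen: 1 − 4 = -3
  Okoro: 1 − 4 = -3
Park has the best Copeland score.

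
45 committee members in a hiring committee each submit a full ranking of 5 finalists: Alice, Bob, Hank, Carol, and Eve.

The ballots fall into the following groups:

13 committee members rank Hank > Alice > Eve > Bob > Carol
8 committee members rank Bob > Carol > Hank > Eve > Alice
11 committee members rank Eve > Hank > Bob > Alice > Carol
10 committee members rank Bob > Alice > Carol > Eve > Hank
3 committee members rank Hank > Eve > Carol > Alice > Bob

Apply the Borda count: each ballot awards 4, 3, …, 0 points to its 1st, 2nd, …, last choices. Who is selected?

Hank

Borda scores:
  Alice: 13·3 + 8·0 + 11·1 + 10·3 + 3·1 = 83
  Bob: 13·1 + 8·4 + 11·2 + 10·4 + 3·0 = 107
  Hank: 13·4 + 8·2 + 11·3 + 10·0 + 3·4 = 113
  Carol: 13·0 + 8·3 + 11·0 + 10·2 + 3·2 = 50
  Eve: 13·2 + 8·1 + 11·4 + 10·1 + 3·3 = 97
Hank has the highest total.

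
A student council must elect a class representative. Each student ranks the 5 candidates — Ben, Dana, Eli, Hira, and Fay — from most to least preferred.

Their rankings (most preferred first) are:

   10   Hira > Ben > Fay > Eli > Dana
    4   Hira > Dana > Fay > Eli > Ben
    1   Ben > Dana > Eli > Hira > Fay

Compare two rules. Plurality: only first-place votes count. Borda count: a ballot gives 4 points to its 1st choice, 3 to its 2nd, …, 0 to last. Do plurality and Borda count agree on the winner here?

Yes

Plurality first-place counts: Ben 1, Dana 0, Eli 0, Hira 14, Fay 0 → Hira.
Borda totals: Ben 34, Dana 15, Eli 16, Hira 57, Fay 28 → Hira.
The two rules agree on Hira.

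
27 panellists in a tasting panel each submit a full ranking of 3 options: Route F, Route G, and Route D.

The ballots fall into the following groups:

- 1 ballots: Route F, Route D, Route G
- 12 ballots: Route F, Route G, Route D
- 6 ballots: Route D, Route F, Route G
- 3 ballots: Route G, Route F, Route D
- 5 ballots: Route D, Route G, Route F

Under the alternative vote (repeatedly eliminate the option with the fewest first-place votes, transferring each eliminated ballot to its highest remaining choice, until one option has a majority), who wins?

Round 1: Route F 13, Route D 11, Route G 3. Route G has the fewest and is eliminated.
Round 2: Route F 16, Route D 11. Route F has a majority.

Route F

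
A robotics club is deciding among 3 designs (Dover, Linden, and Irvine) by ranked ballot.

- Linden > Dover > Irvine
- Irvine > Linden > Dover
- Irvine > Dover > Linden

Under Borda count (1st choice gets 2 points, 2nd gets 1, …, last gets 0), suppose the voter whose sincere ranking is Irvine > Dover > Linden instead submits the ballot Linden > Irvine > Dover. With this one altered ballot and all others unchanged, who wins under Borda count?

Linden

Borda totals with the altered ballot: Dover 1, Linden 5, Irvine 3.
The switch changes the winner from Irvine to Linden.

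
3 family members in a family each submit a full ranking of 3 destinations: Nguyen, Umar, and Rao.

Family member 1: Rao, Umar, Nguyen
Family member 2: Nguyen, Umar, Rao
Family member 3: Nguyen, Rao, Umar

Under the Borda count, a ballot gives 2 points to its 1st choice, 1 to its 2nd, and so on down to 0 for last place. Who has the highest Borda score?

Nguyen

Borda scores:
  Nguyen: 0 + 2 + 2 = 4
  Umar: 1 + 1 + 0 = 2
  Rao: 2 + 0 + 1 = 3
Nguyen has the highest total.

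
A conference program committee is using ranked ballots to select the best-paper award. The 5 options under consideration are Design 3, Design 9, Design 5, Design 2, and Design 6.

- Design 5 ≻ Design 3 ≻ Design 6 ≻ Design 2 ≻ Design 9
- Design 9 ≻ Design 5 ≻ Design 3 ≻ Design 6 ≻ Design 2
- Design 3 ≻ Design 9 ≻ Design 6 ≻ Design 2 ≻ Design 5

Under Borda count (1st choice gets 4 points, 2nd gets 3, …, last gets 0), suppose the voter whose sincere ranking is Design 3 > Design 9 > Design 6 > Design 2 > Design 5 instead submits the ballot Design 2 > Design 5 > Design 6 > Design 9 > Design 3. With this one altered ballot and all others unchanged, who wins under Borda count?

Borda totals with the altered ballot: Design 3 5, Design 9 5, Design 5 10, Design 2 5, Design 6 5.
The switch changes the winner from Design 3 to Design 5.

Design 5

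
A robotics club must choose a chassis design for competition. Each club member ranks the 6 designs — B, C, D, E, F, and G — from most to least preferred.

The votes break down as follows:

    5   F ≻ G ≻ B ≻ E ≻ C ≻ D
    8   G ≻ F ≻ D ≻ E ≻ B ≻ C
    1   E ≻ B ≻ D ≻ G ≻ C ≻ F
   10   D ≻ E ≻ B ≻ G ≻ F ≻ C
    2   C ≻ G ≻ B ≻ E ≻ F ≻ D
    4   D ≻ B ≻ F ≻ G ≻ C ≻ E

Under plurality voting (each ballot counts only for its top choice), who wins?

D

First-place vote totals:
  B: 0
  C: 2
  D: 14
  E: 1
  F: 5
  G: 8
D has the most first-place votes.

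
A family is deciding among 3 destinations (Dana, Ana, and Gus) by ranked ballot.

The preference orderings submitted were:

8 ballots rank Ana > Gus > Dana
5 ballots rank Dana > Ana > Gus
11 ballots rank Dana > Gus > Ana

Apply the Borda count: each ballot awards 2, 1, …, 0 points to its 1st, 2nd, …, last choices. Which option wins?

Borda scores:
  Dana: 8·0 + 5·2 + 11·2 = 32
  Ana: 8·2 + 5·1 + 11·0 = 21
  Gus: 8·1 + 5·0 + 11·1 = 19
Dana has the highest total.

Dana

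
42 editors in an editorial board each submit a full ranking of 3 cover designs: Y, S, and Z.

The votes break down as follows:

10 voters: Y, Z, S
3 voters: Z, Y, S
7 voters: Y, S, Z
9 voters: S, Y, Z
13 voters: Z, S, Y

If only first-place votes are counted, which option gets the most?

First-place vote totals:
  Y: 17
  S: 9
  Z: 16
Y has the most first-place votes.

Y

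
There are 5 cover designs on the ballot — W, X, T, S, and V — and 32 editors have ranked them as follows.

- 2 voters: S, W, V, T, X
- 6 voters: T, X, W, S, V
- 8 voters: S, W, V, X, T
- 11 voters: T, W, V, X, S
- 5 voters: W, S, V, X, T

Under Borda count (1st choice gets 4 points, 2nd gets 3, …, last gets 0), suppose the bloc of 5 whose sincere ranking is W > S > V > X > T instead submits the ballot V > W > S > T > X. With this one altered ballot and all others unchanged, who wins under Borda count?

W

Borda totals with the altered ballot: W 90, X 37, T 75, S 56, V 62.
The winner is unchanged: still W.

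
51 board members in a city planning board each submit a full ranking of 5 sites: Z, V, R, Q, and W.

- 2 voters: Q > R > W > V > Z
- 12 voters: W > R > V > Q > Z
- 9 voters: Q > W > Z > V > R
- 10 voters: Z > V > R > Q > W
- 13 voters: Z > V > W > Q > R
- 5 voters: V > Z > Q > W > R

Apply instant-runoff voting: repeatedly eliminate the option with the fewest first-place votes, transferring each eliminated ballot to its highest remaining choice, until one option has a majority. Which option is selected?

Z

Round 1: Z 23, W 12, Q 11, V 5, R 0. R has the fewest and is eliminated.
Round 2: Z 23, W 12, Q 11, V 5. V has the fewest and is eliminated.
Round 3: Z 28, W 12, Q 11. Z has a majority.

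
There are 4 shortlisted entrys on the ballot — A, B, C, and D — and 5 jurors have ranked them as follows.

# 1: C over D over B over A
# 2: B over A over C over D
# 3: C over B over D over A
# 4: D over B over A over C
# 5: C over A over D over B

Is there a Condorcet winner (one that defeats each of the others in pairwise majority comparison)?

Yes

Head-to-head results (5 voters total):
A vs B: B wins 4–1.
A vs C: C wins 3–2.
A vs D: D wins 3–2.
B vs C: C wins 3–2.
B vs D: D wins 3–2.
C vs D: C wins 4–1.
C beats each rival — A (3–2), B (3–2), D (4–1) — so C is the Condorcet winner.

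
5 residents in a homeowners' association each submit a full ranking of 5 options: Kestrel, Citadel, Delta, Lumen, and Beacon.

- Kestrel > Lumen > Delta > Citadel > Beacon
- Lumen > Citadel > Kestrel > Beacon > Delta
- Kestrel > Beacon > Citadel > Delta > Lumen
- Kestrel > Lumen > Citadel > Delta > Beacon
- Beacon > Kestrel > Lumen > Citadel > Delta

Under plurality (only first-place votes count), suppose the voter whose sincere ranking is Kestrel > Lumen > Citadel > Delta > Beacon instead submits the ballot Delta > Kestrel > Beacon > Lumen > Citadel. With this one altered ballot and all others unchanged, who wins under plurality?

Kestrel

First-place totals with the altered ballot: Kestrel 2, Citadel 0, Delta 1, Lumen 1, Beacon 1.
The winner is unchanged: still Kestrel.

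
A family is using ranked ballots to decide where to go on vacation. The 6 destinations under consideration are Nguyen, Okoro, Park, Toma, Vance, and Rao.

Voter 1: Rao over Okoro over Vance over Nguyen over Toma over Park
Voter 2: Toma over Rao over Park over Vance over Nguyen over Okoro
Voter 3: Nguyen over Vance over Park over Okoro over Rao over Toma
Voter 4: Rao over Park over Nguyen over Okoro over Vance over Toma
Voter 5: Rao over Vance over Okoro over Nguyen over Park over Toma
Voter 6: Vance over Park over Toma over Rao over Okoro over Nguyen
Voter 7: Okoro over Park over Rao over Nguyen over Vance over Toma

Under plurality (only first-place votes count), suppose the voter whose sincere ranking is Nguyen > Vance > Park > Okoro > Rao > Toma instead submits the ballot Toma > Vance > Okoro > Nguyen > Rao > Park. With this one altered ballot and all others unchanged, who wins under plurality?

Rao

First-place totals with the altered ballot: Nguyen 0, Okoro 1, Park 0, Toma 2, Vance 1, Rao 3.
The winner is unchanged: still Rao.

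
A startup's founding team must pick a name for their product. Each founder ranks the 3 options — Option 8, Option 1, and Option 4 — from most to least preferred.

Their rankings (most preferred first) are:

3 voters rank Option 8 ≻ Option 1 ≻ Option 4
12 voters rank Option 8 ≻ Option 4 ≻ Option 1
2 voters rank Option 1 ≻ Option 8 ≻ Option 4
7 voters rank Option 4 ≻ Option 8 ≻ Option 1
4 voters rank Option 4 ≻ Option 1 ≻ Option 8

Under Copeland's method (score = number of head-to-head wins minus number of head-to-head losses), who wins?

Option 8

Pairwise results:
  Option 8 vs Option 1: Option 8 wins 22–6.
  Option 8 vs Option 4: Option 8 wins 17–11.
  Option 1 vs Option 4: Option 4 wins 23–5.
Copeland scores (wins − losses):
  Option 8: 2 − 0 = 2
  Option 1: 0 − 2 = -2
  Option 4: 1 − 1 = 0
Option 8 has the best Copeland score.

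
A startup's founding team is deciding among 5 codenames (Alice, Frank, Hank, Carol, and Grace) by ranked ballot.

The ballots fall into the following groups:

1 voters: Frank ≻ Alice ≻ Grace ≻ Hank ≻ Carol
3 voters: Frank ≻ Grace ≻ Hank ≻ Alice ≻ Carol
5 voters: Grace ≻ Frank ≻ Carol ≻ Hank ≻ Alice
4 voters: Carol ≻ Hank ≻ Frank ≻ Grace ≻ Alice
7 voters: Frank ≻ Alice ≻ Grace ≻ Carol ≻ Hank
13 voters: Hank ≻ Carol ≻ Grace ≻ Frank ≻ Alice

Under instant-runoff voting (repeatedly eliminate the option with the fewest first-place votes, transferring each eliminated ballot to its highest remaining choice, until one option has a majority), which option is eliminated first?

Alice

Round 1: Hank 13, Frank 11, Grace 5, Carol 4, Alice 0. Alice has the fewest and is eliminated.
Round 2: Hank 13, Frank 11, Grace 5, Carol 4. Carol has the fewest and is eliminated.
Round 3: Hank 17, Frank 11, Grace 5. Hank has a majority.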